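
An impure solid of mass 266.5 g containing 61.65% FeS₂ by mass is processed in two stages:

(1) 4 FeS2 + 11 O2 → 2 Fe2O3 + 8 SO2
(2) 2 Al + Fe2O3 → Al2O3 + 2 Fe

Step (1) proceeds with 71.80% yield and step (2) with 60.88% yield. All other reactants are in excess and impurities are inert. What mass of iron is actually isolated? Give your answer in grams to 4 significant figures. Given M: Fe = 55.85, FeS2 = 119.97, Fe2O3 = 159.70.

33.43 g

Pure FeS2 = 266.5 × 0.6165 = 164.30 g.
n(FeS2) = 164.30 / 119.97 = 1.3695 mol.
Step 1 (FeS2:Fe2O3 = 4:2): theoretical n(Fe2O3) = 0.68474 mol; at 71.80% yield, n(Fe2O3) = 0.49165 mol.
Step 2 (Fe2O3:Fe = 1:2): theoretical n(Fe) = 0.98329 mol, so theoretical mass = 0.98329 × 55.85 = 54.917 g.
At 60.88% yield, actual mass of Fe = 54.917 × 0.6088 = 33.433 g.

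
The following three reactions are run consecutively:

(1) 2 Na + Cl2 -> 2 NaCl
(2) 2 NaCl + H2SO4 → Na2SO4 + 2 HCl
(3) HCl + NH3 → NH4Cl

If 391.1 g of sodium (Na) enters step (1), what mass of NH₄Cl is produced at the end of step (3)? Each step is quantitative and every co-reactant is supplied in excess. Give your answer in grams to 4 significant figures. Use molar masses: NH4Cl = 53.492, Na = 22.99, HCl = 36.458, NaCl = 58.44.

910.0 g

n(Na) = 391.1 / 22.99 = 17.012 mol.
Reaction (1): Na→NaCl ratio 2:2 ⇒ n(NaCl) = 17.012 mol.
Reaction (2): NaCl→HCl ratio 2:2 ⇒ n(HCl) = 17.012 mol.
Reaction (3): HCl→NH4Cl ratio 1:1 ⇒ n(NH4Cl) = 17.012 mol.
Mass of NH4Cl = 17.012 × 53.492 = 909.99 g.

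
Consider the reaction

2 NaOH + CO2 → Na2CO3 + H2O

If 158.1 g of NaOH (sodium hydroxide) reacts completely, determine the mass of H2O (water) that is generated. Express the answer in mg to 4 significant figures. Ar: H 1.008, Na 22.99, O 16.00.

35610 mg

M(NaOH) = 22.99 + 16.00 + 1.008 = 39.998 g/mol.
M(H2O) = 2(1.008) + 16.00 = 18.016 g/mol.
n(NaOH) = 158.10 g / 39.998 g/mol = 3.9527 mol.
From the equation the NaOH:H2O mole ratio is 2:1, so n(H2O) = 3.9527 × 1/2 = 1.9763 mol.
Mass of H2O = 1.9763 mol × 18.016 g/mol = 35.606 g.
Converting to mg: 35.606 g = 35610 mg.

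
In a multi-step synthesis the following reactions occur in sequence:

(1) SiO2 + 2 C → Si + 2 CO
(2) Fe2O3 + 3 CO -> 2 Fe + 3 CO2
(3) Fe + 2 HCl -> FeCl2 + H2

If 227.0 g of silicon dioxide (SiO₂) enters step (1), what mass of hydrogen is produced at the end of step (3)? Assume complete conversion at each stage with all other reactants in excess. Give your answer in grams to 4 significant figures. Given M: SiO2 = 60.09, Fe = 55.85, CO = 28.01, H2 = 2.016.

n(SiO2) = 227.0 / 60.09 = 3.7777 mol.
Reaction (1): SiO2→CO ratio 1:2 ⇒ n(CO) = 7.5553 mol.
Reaction (2): CO→Fe ratio 3:2 ⇒ n(Fe) = 5.0369 mol.
Reaction (3): Fe→H2 ratio 1:1 ⇒ n(H2) = 5.0369 mol.
Mass of H2 = 5.0369 × 2.016 = 10.154 g.

10.15 g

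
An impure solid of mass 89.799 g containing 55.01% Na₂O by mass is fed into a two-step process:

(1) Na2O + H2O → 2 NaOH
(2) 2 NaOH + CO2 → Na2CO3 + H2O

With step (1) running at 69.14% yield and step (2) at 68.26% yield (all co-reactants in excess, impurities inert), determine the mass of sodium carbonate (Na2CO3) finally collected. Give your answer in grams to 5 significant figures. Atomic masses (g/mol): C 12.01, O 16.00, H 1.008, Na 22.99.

39.868 g

Pure Na2O = 89.799 × 0.5501 = 49.3984 g.
M(Na2O) = 2(22.99) + 16.00 = 61.98 g/mol.
M(Na2CO3) = 2(22.99) + 12.01 + 3(16.00) = 105.99 g/mol.
n(Na2O) = 49.3984 / 61.98 = 0.797006 mol.
Step 1 (Na2O:NaOH = 1:2): theoretical n(NaOH) = 1.59401 mol; at 69.14% yield, n(NaOH) = 1.10210 mol.
Step 2 (NaOH:Na2CO3 = 2:1): theoretical n(Na2CO3) = 0.551050 mol, so theoretical mass = 0.551050 × 105.99 = 58.4058 g.
At 68.26% yield, actual mass of Na2CO3 = 58.4058 × 0.6826 = 39.8678 g.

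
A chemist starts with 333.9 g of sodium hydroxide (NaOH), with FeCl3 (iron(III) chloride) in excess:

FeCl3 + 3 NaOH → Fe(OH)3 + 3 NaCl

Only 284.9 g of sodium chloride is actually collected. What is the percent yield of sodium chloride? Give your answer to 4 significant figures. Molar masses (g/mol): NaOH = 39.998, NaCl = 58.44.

58.40 %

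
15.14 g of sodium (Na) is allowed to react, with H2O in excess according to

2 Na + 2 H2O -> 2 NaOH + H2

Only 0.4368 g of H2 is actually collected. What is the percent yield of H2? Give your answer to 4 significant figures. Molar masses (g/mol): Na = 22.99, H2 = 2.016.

n(Na) = 15.140 g / 22.99 g/mol = 0.65855 mol.
From the equation the Na:H2 mole ratio is 2:1, so n(H2) = 0.65855 × 1/2 = 0.32927 mol.
Mass of H2 = 0.32927 mol × 2.016 g/mol = 0.66382 g.
This is the theoretical yield. Percent yield = 0.4368 g / 0.66382 g × 100% = 65.801%.

65.80 %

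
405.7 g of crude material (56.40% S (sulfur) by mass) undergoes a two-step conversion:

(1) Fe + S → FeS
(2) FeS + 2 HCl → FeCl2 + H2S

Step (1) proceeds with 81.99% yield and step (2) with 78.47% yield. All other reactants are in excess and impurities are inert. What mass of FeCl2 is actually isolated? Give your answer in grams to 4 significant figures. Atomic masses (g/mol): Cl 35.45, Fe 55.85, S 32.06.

Pure S = 405.7 × 0.5640 = 228.81 g.
M(S) = 32.06 g/mol.
M(FeCl2) = 55.85 + 2(35.45) = 126.75 g/mol.
n(S) = 228.81 / 32.06 = 7.1371 mol.
Step 1 (S:FeS = 1:1): theoretical n(FeS) = 7.1371 mol; at 81.99% yield, n(FeS) = 5.8517 mol.
Step 2 (FeS:FeCl2 = 1:1): theoretical n(FeCl2) = 5.8517 mol, so theoretical mass = 5.8517 × 126.75 = 741.70 g.
At 78.47% yield, actual mass of FeCl2 = 741.70 × 0.7847 = 582.01 g.

582.0 g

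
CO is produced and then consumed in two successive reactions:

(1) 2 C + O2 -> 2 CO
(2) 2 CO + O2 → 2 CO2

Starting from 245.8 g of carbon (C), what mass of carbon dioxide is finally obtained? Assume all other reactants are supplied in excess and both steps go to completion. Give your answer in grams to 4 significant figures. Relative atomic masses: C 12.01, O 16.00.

900.7 g

M(C) = 12.01 g/mol.
M(CO2) = 12.01 + 2(16.00) = 44.01 g/mol.
n(C) = 245.80 / 12.01 = 20.466 mol.
Step 1 gives a 2:2 ratio of C to CO, so n(CO) = 20.466 mol.
In step 2 the CO:CO2 ratio is 2:2, so n(CO2) = 20.466 mol.
Mass of CO2 = 20.466 × 44.01 = 900.72 g.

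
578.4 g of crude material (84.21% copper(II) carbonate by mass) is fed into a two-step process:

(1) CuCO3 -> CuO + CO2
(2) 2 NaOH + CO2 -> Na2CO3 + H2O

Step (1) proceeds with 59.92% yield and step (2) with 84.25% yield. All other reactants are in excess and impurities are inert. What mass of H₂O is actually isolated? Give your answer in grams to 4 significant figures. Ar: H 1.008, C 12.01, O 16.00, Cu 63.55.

Pure CuCO3 = 578.4 × 0.8421 = 487.07 g.
M(CuCO3) = 63.55 + 12.01 + 3(16.00) = 123.56 g/mol.
M(H2O) = 2(1.008) + 16.00 = 18.016 g/mol.
n(CuCO3) = 487.07 / 123.56 = 3.9420 mol.
Step 1 (CuCO3:CO2 = 1:1): theoretical n(CO2) = 3.9420 mol; at 59.92% yield, n(CO2) = 2.3620 mol.
Step 2 (CO2:H2O = 1:1): theoretical n(H2O) = 2.3620 mol, so theoretical mass = 2.3620 × 18.016 = 42.554 g.
At 84.25% yield, actual mass of H2O = 42.554 × 0.8425 = 35.852 g.

35.85 g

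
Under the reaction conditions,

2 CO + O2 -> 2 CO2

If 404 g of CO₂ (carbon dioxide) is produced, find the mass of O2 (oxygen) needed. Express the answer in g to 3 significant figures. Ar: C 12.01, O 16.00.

M(CO2) = 12.01 + 2(16.00) = 44.01 g/mol.
M(O2) = 2(16.00) = 32.00 g/mol.
n(CO2) = 404.0 g / 44.01 g/mol = 9.180 mol.
From the equation the CO2:O2 mole ratio is 2:1, so n(O2) = 9.180 × 1/2 = 4.590 mol.
Mass of O2 = 4.590 mol × 32.00 g/mol = 146.9 g.

147 g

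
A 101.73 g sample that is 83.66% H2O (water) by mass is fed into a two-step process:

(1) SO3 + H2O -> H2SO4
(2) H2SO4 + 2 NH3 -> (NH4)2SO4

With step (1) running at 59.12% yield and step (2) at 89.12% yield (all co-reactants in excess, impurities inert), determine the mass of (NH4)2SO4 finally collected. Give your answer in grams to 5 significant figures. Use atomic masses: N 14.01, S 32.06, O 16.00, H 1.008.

328.90 g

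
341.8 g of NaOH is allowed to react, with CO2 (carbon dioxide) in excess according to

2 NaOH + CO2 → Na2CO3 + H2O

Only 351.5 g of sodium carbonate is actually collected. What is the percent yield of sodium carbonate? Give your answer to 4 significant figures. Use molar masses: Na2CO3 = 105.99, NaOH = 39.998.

77.62 %

n(NaOH) = 341.80 g / 39.998 g/mol = 8.5454 mol.
From the equation the NaOH:Na2CO3 mole ratio is 2:1, so n(Na2CO3) = 8.5454 × 1/2 = 4.2727 mol.
Mass of Na2CO3 = 4.2727 mol × 105.99 g/mol = 452.86 g.
This is the theoretical yield. Percent yield = 351.5 g / 452.86 g × 100% = 77.617%.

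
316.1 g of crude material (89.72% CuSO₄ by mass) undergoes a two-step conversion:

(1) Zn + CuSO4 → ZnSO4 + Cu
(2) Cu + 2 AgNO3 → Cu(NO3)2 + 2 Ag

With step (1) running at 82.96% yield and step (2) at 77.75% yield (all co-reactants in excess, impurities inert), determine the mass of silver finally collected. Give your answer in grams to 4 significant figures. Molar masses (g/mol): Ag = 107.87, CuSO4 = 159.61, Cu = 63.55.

Pure CuSO4 = 316.1 × 0.8972 = 283.60 g.
n(CuSO4) = 283.60 / 159.61 = 1.7769 mol.
Step 1 (CuSO4:Cu = 1:1): theoretical n(Cu) = 1.7769 mol; at 82.96% yield, n(Cu) = 1.4741 mol.
Step 2 (Cu:Ag = 1:2): theoretical n(Ag) = 2.9482 mol, so theoretical mass = 2.9482 × 107.87 = 318.02 g.
At 77.75% yield, actual mass of Ag = 318.02 × 0.7775 = 247.26 g.

247.3 g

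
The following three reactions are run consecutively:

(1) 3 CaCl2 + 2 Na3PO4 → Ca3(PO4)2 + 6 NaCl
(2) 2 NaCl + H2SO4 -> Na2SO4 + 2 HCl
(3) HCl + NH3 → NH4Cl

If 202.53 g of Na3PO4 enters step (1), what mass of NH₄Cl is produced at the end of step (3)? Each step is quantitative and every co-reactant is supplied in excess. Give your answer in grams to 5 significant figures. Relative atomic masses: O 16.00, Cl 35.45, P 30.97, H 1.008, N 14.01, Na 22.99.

198.25 g

M(Na3PO4) = 3(22.99) + 30.97 + 4(16.00) = 163.94 g/mol.
M(NH4Cl) = 14.01 + 4(1.008) + 35.45 = 53.492 g/mol.
n(Na3PO4) = 202.53 / 163.94 = 1.23539 mol.
Reaction (1): Na3PO4→NaCl ratio 2:6 ⇒ n(NaCl) = 3.70617 mol.
Reaction (2): NaCl→HCl ratio 2:2 ⇒ n(HCl) = 3.70617 mol.
Reaction (3): HCl→NH4Cl ratio 1:1 ⇒ n(NH4Cl) = 3.70617 mol.
Mass of NH4Cl = 3.70617 × 53.492 = 198.251 g.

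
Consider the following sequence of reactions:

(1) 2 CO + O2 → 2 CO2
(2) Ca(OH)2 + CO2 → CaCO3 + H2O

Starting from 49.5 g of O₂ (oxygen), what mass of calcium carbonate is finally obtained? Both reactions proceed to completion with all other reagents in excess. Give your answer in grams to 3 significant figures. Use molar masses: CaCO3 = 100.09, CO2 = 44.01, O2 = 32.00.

n(O2) = 49.50 / 32.00 = 1.547 mol.
Step 1 gives a 1:2 ratio of O2 to CO2, so n(CO2) = 3.094 mol.
In step 2 the CO2:CaCO3 ratio is 1:1, so n(CaCO3) = 3.094 mol.
Mass of CaCO3 = 3.094 × 100.09 = 309.7 g.

310 g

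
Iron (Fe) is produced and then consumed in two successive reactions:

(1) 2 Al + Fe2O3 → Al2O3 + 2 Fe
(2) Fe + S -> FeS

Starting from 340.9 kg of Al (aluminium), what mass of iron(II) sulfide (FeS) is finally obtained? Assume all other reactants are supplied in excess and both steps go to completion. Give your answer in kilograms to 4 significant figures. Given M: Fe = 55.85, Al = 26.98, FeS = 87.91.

340.9 kg = 340900 g.
n(Al) = 340900 / 26.98 = 12635 mol.
Step 1 gives a 2:2 ratio of Al to Fe, so n(Fe) = 12635 mol.
In step 2 the Fe:FeS ratio is 1:1, so n(FeS) = 12635 mol.
Mass of FeS = 12635 × 87.91 = 1.1108 × 10^6 g = 1111 kg.

1111 kg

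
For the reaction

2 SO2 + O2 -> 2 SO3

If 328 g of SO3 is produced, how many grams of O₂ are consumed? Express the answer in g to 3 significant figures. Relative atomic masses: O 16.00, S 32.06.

M(SO3) = 32.06 + 3(16.00) = 80.06 g/mol.
M(O2) = 2(16.00) = 32.00 g/mol.
n(SO3) = 328.0 g / 80.06 g/mol = 4.097 mol.
From the equation the SO3:O2 mole ratio is 2:1, so n(O2) = 4.097 × 1/2 = 2.048 mol.
Mass of O2 = 2.048 mol × 32.00 g/mol = 65.55 g.

65.6 g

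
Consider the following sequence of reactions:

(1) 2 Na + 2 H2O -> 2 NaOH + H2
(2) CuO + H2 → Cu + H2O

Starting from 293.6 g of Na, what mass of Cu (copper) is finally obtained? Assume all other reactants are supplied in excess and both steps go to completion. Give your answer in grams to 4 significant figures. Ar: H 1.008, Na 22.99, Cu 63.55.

M(Na) = 22.99 g/mol.
M(Cu) = 63.55 g/mol.
n(Na) = 293.60 / 22.99 = 12.771 mol.
Step 1 gives a 2:1 ratio of Na to H2, so n(H2) = 6.3854 mol.
In step 2 the H2:Cu ratio is 1:1, so n(Cu) = 6.3854 mol.
Mass of Cu = 6.3854 × 63.55 = 405.79 g.

405.8 g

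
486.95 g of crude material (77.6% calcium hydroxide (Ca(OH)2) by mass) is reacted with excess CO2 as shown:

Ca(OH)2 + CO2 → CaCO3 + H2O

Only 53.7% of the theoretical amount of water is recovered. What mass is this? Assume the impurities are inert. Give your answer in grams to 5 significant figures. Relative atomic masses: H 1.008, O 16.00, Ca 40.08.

Pure Ca(OH)2 available = 486.95 g × 0.776 = 377.873 g.
M(Ca(OH)2) = 40.08 + 2(16.00) + 2(1.008) = 74.096 g/mol.
M(H2O) = 2(1.008) + 16.00 = 18.016 g/mol.
n(Ca(OH)2) = 377.873 g / 74.096 g/mol = 5.09978 mol.
From the equation the Ca(OH)2:H2O mole ratio is 1:1, so n(H2O) = 5.09978 × 1/1 = 5.09978 mol.
Mass of H2O = 5.09978 mol × 18.016 g/mol = 91.8776 g.
Actual mass collected = 91.8776 g × 0.537 = 49.3383 g.

49.338 g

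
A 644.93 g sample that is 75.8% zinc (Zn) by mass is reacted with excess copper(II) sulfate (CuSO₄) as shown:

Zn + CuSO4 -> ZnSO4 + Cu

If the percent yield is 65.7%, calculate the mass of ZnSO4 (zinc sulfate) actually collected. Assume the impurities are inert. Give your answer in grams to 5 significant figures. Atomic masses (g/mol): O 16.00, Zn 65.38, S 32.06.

Pure Zn available = 644.93 g × 0.758 = 488.857 g.
M(Zn) = 65.38 g/mol.
M(ZnSO4) = 65.38 + 32.06 + 4(16.00) = 161.44 g/mol.
n(Zn) = 488.857 g / 65.38 g/mol = 7.47716 mol.
From the equation the Zn:ZnSO4 mole ratio is 1:1, so n(ZnSO4) = 7.47716 × 1/1 = 7.47716 mol.
Mass of ZnSO4 = 7.47716 mol × 161.44 g/mol = 1207.11 g.
Actual mass collected = 1207.11 g × 0.657 = 793.073 g.

793.07 g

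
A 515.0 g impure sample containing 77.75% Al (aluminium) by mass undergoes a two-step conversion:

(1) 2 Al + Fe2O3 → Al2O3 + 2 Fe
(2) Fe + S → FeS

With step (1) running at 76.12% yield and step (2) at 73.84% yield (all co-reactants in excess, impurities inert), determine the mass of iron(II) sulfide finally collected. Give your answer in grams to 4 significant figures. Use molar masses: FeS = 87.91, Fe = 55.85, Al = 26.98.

733.3 g

Pure Al = 515.0 × 0.7775 = 400.41 g.
n(Al) = 400.41 / 26.98 = 14.841 mol.
Step 1 (Al:Fe = 2:2): theoretical n(Fe) = 14.841 mol; at 76.12% yield, n(Fe) = 11.297 mol.
Step 2 (Fe:FeS = 1:1): theoretical n(FeS) = 11.297 mol, so theoretical mass = 11.297 × 87.91 = 993.12 g.
At 73.84% yield, actual mass of FeS = 993.12 × 0.7384 = 733.32 g.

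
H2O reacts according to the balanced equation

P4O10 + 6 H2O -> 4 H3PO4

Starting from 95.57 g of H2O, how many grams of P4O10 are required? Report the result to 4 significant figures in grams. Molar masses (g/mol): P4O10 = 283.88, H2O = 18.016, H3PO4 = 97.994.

251.0 g

n(H2O) = 95.570 g / 18.016 g/mol = 5.3047 mol.
From the equation the H2O:P4O10 mole ratio is 6:1, so n(P4O10) = 5.3047 × 1/6 = 0.88412 mol.
Mass of P4O10 = 0.88412 mol × 283.88 g/mol = 250.98 g.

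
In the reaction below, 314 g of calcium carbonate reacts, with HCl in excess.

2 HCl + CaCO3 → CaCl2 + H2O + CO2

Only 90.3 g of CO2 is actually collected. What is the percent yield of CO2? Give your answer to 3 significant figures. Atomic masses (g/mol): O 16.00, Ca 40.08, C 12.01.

M(CaCO3) = 40.08 + 12.01 + 3(16.00) = 100.09 g/mol.
M(CO2) = 12.01 + 2(16.00) = 44.01 g/mol.
n(CaCO3) = 314.0 g / 100.09 g/mol = 3.137 mol.
From the equation the CaCO3:CO2 mole ratio is 1:1, so n(CO2) = 3.137 × 1/1 = 3.137 mol.
Mass of CO2 = 3.137 mol × 44.01 g/mol = 138.1 g.
This is the theoretical yield. Percent yield = 90.3 g / 138.1 g × 100% = 65.40%.

65.4 %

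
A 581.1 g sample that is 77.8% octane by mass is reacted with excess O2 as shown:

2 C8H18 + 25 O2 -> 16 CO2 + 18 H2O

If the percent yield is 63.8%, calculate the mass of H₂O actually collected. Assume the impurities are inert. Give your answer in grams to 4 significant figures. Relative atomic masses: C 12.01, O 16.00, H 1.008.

Pure C8H18 available = 581.1 g × 0.778 = 452.10 g.
M(C8H18) = 8(12.01) + 18(1.008) = 114.224 g/mol.
M(H2O) = 2(1.008) + 16.00 = 18.016 g/mol.
n(C8H18) = 452.10 g / 114.224 g/mol = 3.9580 mol.
From the equation the C8H18:H2O mole ratio is 2:18, so n(H2O) = 3.9580 × 18/2 = 35.622 mol.
Mass of H2O = 35.622 mol × 18.016 g/mol = 641.76 g.
Actual mass collected = 641.76 g × 0.638 = 409.44 g.

409.4 g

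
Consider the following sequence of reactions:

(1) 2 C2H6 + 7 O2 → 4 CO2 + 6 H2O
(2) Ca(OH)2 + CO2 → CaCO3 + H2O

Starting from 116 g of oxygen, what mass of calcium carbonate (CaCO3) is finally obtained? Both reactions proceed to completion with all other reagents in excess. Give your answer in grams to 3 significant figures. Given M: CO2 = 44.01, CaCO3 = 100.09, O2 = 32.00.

207 g

n(O2) = 116.0 / 32.00 = 3.625 mol.
Step 1 gives a 7:4 ratio of O2 to CO2, so n(CO2) = 2.071 mol.
In step 2 the CO2:CaCO3 ratio is 1:1, so n(CaCO3) = 2.071 mol.
Mass of CaCO3 = 2.071 × 100.09 = 207.3 g.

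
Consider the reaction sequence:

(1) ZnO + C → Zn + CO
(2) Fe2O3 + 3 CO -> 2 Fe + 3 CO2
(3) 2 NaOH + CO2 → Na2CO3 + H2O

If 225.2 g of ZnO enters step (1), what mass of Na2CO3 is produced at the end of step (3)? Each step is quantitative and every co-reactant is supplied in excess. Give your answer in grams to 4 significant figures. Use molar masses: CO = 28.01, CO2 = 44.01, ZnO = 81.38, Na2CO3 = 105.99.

293.3 g

n(ZnO) = 225.2 / 81.38 = 2.7673 mol.
Reaction (1): ZnO→CO ratio 1:1 ⇒ n(CO) = 2.7673 mol.
Reaction (2): CO→CO2 ratio 3:3 ⇒ n(CO2) = 2.7673 mol.
Reaction (3): CO2→Na2CO3 ratio 1:1 ⇒ n(Na2CO3) = 2.7673 mol.
Mass of Na2CO3 = 2.7673 × 105.99 = 293.30 g.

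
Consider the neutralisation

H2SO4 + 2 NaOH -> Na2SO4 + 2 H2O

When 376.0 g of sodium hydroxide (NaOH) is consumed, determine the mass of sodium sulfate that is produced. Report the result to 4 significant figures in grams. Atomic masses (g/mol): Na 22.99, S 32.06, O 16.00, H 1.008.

667.6 g

M(NaOH) = 22.99 + 16.00 + 1.008 = 39.998 g/mol.
M(Na2SO4) = 2(22.99) + 32.06 + 4(16.00) = 142.04 g/mol.
n(NaOH) = 376.00 g / 39.998 g/mol = 9.4005 mol.
From the equation the NaOH:Na2SO4 mole ratio is 2:1, so n(Na2SO4) = 9.4005 × 1/2 = 4.7002 mol.
Mass of Na2SO4 = 4.7002 mol × 142.04 g/mol = 667.62 g.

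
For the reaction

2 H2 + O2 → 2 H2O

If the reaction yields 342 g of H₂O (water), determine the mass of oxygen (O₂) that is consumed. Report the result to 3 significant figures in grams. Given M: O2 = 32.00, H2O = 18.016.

304 g

n(H2O) = 342.0 g / 18.016 g/mol = 18.98 mol.
From the equation the H2O:O2 mole ratio is 2:1, so n(O2) = 18.98 × 1/2 = 9.492 mol.
Mass of O2 = 9.492 mol × 32.00 g/mol = 303.7 g.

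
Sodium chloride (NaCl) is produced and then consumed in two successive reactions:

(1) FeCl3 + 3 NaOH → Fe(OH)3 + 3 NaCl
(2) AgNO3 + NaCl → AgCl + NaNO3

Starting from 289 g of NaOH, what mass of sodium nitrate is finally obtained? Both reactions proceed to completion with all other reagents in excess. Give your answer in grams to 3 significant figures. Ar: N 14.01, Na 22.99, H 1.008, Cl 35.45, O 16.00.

614 g

M(NaOH) = 22.99 + 16.00 + 1.008 = 39.998 g/mol.
M(NaNO3) = 22.99 + 14.01 + 3(16.00) = 85.00 g/mol.
n(NaOH) = 289.0 / 39.998 = 7.225 mol.
Step 1 gives a 3:3 ratio of NaOH to NaCl, so n(NaCl) = 7.225 mol.
In step 2 the NaCl:NaNO3 ratio is 1:1, so n(NaNO3) = 7.225 mol.
Mass of NaNO3 = 7.225 × 85.00 = 614.2 g.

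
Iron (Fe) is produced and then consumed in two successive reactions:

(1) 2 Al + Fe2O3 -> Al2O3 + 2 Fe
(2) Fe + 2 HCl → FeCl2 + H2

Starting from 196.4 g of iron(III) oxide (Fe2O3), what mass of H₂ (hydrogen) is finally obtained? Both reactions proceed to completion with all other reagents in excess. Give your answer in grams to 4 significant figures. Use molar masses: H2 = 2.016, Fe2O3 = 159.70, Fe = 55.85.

n(Fe2O3) = 196.40 / 159.70 = 1.2298 mol.
Step 1 gives a 1:2 ratio of Fe2O3 to Fe, so n(Fe) = 2.4596 mol.
In step 2 the Fe:H2 ratio is 1:1, so n(H2) = 2.4596 mol.
Mass of H2 = 2.4596 × 2.016 = 4.9586 g.

4.959 g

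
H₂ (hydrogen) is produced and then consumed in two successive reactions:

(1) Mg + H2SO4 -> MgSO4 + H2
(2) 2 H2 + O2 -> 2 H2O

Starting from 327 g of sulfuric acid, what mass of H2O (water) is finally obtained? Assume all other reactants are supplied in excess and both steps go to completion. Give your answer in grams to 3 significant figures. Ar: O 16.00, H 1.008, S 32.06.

M(H2SO4) = 2(1.008) + 32.06 + 4(16.00) = 98.076 g/mol.
M(H2O) = 2(1.008) + 16.00 = 18.016 g/mol.
n(H2SO4) = 327.0 / 98.076 = 3.334 mol.
Step 1 gives a 1:1 ratio of H2SO4 to H2, so n(H2) = 3.334 mol.
In step 2 the H2:H2O ratio is 2:2, so n(H2O) = 3.334 mol.
Mass of H2O = 3.334 × 18.016 = 60.07 g.

60.1 g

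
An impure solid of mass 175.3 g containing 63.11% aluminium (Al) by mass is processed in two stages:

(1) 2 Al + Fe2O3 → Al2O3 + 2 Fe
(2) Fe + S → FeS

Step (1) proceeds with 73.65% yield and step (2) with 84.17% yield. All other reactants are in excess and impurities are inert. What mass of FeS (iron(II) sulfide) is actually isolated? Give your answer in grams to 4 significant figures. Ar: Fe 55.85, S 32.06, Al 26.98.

223.5 g

Pure Al = 175.3 × 0.6311 = 110.63 g.
M(Al) = 26.98 g/mol.
M(FeS) = 55.85 + 32.06 = 87.91 g/mol.
n(Al) = 110.63 / 26.98 = 4.1005 mol.
Step 1 (Al:Fe = 2:2): theoretical n(Fe) = 4.1005 mol; at 73.65% yield, n(Fe) = 3.0200 mol.
Step 2 (Fe:FeS = 1:1): theoretical n(FeS) = 3.0200 mol, so theoretical mass = 3.0200 × 87.91 = 265.49 g.
At 84.17% yield, actual mass of FeS = 265.49 × 0.8417 = 223.46 g.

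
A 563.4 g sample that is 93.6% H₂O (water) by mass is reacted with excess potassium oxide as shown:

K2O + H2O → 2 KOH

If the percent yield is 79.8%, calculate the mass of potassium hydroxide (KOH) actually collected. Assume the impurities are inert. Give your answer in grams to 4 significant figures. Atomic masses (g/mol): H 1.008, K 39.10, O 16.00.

2621 g

Pure H2O available = 563.4 g × 0.936 = 527.34 g.
M(H2O) = 2(1.008) + 16.00 = 18.016 g/mol.
M(KOH) = 39.10 + 16.00 + 1.008 = 56.108 g/mol.
n(H2O) = 527.34 g / 18.016 g/mol = 29.271 mol.
From the equation the H2O:KOH mole ratio is 1:2, so n(KOH) = 29.271 × 2/1 = 58.542 mol.
Mass of KOH = 58.542 mol × 56.108 g/mol = 3284.7 g.
Actual mass collected = 3284.7 g × 0.798 = 2621.2 g.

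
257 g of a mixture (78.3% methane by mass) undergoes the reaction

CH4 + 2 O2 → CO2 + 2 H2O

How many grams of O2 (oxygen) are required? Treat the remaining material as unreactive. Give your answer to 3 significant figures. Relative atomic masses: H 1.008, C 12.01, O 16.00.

803 g

Mass of pure CH4 = 257 g × 0.783 = 201.2 g.
M(CH4) = 12.01 + 4(1.008) = 16.042 g/mol.
M(O2) = 2(16.00) = 32.00 g/mol.
n(CH4) = 201.2 g / 16.042 g/mol = 12.54 mol.
From the equation the CH4:O2 mole ratio is 1:2, so n(O2) = 12.54 × 2/1 = 25.09 mol.
Mass of O2 = 25.09 mol × 32.00 g/mol = 802.8 g.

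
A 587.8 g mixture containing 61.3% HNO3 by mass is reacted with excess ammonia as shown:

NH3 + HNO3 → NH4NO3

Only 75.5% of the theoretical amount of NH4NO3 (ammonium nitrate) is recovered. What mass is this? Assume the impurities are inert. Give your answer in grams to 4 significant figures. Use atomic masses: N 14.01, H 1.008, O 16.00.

345.6 g

Pure HNO3 available = 587.8 g × 0.613 = 360.32 g.
M(HNO3) = 1.008 + 14.01 + 3(16.00) = 63.018 g/mol.
M(NH4NO3) = 2(14.01) + 4(1.008) + 3(16.00) = 80.052 g/mol.
n(HNO3) = 360.32 g / 63.018 g/mol = 5.7178 mol.
From the equation the HNO3:NH4NO3 mole ratio is 1:1, so n(NH4NO3) = 5.7178 × 1/1 = 5.7178 mol.
Mass of NH4NO3 = 5.7178 mol × 80.052 g/mol = 457.72 g.
Actual mass collected = 457.72 g × 0.755 = 345.58 g.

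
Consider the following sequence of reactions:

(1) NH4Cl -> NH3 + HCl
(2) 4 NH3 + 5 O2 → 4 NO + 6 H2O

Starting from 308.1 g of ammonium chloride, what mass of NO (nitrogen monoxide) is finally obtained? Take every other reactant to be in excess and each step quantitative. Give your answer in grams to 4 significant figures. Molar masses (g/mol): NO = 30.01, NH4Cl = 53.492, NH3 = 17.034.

172.8 g

n(NH4Cl) = 308.10 / 53.492 = 5.7597 mol.
Step 1 gives a 1:1 ratio of NH4Cl to NH3, so n(NH3) = 5.7597 mol.
In step 2 the NH3:NO ratio is 4:4, so n(NO) = 5.7597 mol.
Mass of NO = 5.7597 × 30.01 = 172.85 g.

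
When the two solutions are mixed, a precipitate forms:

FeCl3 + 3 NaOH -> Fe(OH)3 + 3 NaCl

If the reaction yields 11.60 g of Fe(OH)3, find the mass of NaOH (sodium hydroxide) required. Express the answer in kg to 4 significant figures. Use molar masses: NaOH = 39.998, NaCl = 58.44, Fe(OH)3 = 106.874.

n(Fe(OH)3) = 11.600 g / 106.874 g/mol = 0.10854 mol.
From the equation the Fe(OH)3:NaOH mole ratio is 1:3, so n(NaOH) = 0.10854 × 3/1 = 0.32562 mol.
Mass of NaOH = 0.32562 mol × 39.998 g/mol = 13.024 g.
Converting to kg: 13.024 g = 0.01302 kg.

0.01302 kg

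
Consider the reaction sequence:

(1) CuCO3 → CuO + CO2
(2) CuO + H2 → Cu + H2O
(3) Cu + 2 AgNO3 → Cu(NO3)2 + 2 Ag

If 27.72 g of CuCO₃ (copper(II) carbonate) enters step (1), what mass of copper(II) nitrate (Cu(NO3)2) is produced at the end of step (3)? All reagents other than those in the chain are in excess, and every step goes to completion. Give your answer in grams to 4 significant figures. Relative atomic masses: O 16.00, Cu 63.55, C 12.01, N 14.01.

M(CuCO3) = 63.55 + 12.01 + 3(16.00) = 123.56 g/mol.
M(Cu(NO3)2) = 63.55 + 2(14.01) + 6(16.00) = 187.57 g/mol.
n(CuCO3) = 27.72 / 123.56 = 0.22434 mol.
Reaction (1): CuCO3→CuO ratio 1:1 ⇒ n(CuO) = 0.22434 mol.
Reaction (2): CuO→Cu ratio 1:1 ⇒ n(Cu) = 0.22434 mol.
Reaction (3): Cu→Cu(NO3)2 ratio 1:1 ⇒ n(Cu(NO3)2) = 0.22434 mol.
Mass of Cu(NO3)2 = 0.22434 × 187.57 = 42.080 g.

42.08 g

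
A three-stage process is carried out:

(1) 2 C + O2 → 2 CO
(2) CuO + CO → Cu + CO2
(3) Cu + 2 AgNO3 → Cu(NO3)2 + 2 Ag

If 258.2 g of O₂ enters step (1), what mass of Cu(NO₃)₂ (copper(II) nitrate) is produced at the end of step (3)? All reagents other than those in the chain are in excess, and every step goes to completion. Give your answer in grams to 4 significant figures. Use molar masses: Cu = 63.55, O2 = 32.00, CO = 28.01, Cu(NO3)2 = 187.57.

3027 g

n(O2) = 258.2 / 32.00 = 8.0687 mol.
Reaction (1): O2→CO ratio 1:2 ⇒ n(CO) = 16.137 mol.
Reaction (2): CO→Cu ratio 1:1 ⇒ n(Cu) = 16.137 mol.
Reaction (3): Cu→Cu(NO3)2 ratio 1:1 ⇒ n(Cu(NO3)2) = 16.137 mol.
Mass of Cu(NO3)2 = 16.137 × 187.57 = 3026.9 g.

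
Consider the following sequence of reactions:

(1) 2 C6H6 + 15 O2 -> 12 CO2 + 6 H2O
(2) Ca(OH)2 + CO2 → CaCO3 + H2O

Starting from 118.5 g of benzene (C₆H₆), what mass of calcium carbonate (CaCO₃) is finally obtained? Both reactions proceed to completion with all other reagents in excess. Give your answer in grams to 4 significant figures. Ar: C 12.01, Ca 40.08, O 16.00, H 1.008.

911.1 g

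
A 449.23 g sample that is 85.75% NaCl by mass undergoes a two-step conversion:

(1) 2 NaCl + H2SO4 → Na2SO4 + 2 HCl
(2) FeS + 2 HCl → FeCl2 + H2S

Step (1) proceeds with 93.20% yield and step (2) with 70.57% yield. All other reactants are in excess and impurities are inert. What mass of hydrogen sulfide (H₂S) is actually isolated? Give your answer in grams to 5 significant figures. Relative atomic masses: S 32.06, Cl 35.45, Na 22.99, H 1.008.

Pure NaCl = 449.23 × 0.8575 = 385.215 g.
M(NaCl) = 22.99 + 35.45 = 58.44 g/mol.
M(H2S) = 2(1.008) + 32.06 = 34.076 g/mol.
n(NaCl) = 385.215 / 58.44 = 6.59163 mol.
Step 1 (NaCl:HCl = 2:2): theoretical n(HCl) = 6.59163 mol; at 93.20% yield, n(HCl) = 6.14340 mol.
Step 2 (HCl:H2S = 2:1): theoretical n(H2S) = 3.07170 mol, so theoretical mass = 3.07170 × 34.076 = 104.671 g.
At 70.57% yield, actual mass of H2S = 104.671 × 0.7057 = 73.8665 g.

73.866 g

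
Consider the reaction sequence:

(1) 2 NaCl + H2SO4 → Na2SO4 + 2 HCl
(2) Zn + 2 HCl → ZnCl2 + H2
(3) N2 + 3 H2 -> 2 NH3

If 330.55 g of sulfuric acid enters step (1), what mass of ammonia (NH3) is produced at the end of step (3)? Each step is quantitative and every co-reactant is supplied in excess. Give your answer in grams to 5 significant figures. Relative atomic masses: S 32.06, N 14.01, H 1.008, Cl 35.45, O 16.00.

M(H2SO4) = 2(1.008) + 32.06 + 4(16.00) = 98.076 g/mol.
M(NH3) = 14.01 + 3(1.008) = 17.034 g/mol.
n(H2SO4) = 330.55 / 98.076 = 3.37035 mol.
Reaction (1): H2SO4→HCl ratio 1:2 ⇒ n(HCl) = 6.74069 mol.
Reaction (2): HCl→H2 ratio 2:1 ⇒ n(H2) = 3.37035 mol.
Reaction (3): H2→NH3 ratio 3:2 ⇒ n(NH3) = 2.24690 mol.
Mass of NH3 = 2.24690 × 17.034 = 38.2736 g.

38.274 g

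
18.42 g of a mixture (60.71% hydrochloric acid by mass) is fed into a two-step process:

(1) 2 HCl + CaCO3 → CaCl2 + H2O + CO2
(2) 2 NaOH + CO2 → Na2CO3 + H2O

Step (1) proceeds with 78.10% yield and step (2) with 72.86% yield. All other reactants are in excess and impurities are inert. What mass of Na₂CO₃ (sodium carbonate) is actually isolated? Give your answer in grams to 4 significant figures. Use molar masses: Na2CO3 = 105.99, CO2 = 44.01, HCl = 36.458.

9.250 g

Pure HCl = 18.42 × 0.6071 = 11.183 g.
n(HCl) = 11.183 / 36.458 = 0.30673 mol.
Step 1 (HCl:CO2 = 2:1): theoretical n(CO2) = 0.15337 mol; at 78.10% yield, n(CO2) = 0.11978 mol.
Step 2 (CO2:Na2CO3 = 1:1): theoretical n(Na2CO3) = 0.11978 mol, so theoretical mass = 0.11978 × 105.99 = 12.695 g.
At 72.86% yield, actual mass of Na2CO3 = 12.695 × 0.7286 = 9.2498 g.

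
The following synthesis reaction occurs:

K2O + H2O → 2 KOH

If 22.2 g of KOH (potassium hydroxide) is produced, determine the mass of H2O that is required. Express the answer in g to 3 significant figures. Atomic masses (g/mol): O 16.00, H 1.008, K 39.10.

M(KOH) = 39.10 + 16.00 + 1.008 = 56.108 g/mol.
M(H2O) = 2(1.008) + 16.00 = 18.016 g/mol.
n(KOH) = 22.20 g / 56.108 g/mol = 0.3957 mol.
From the equation the KOH:H2O mole ratio is 2:1, so n(H2O) = 0.3957 × 1/2 = 0.1978 mol.
Mass of H2O = 0.1978 mol × 18.016 g/mol = 3.564 g.

3.56 g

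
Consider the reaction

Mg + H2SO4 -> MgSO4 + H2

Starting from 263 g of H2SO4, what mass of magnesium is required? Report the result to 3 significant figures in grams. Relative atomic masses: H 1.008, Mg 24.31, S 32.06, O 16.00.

M(H2SO4) = 2(1.008) + 32.06 + 4(16.00) = 98.076 g/mol.
M(Mg) = 24.31 g/mol.
n(H2SO4) = 263.0 g / 98.076 g/mol = 2.682 mol.
From the equation the H2SO4:Mg mole ratio is 1:1, so n(Mg) = 2.682 × 1/1 = 2.682 mol.
Mass of Mg = 2.682 mol × 24.31 g/mol = 65.19 g.

65.2 g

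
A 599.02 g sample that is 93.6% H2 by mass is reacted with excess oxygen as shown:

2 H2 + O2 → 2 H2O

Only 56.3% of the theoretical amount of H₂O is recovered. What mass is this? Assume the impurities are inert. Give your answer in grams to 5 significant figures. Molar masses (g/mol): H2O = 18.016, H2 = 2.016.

Pure H2 available = 599.02 g × 0.936 = 560.683 g.
n(H2) = 560.683 g / 2.016 g/mol = 278.116 mol.
From the equation the H2:H2O mole ratio is 2:2, so n(H2O) = 278.116 × 2/2 = 278.116 mol.
Mass of H2O = 278.116 mol × 18.016 g/mol = 5010.55 g.
Actual mass collected = 5010.55 g × 0.563 = 2820.94 g.

2820.9 g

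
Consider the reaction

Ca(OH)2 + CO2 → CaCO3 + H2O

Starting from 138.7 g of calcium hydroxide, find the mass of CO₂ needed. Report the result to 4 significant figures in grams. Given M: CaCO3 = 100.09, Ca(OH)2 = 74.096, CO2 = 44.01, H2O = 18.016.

82.38 g

n(Ca(OH)2) = 138.70 g / 74.096 g/mol = 1.8719 mol.
From the equation the Ca(OH)2:CO2 mole ratio is 1:1, so n(CO2) = 1.8719 × 1/1 = 1.8719 mol.
Mass of CO2 = 1.8719 mol × 44.01 g/mol = 82.382 g.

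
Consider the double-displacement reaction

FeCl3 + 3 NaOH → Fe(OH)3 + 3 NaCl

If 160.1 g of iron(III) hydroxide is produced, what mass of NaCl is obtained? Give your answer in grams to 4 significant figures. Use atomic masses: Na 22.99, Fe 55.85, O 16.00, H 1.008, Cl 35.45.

262.6 g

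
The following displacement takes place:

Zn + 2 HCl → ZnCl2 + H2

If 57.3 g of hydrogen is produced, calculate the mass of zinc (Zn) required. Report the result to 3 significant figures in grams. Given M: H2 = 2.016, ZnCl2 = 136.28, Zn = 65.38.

n(H2) = 57.30 g / 2.016 g/mol = 28.42 mol.
From the equation the H2:Zn mole ratio is 1:1, so n(Zn) = 28.42 × 1/1 = 28.42 mol.
Mass of Zn = 28.42 mol × 65.38 g/mol = 1858 g.

1860 g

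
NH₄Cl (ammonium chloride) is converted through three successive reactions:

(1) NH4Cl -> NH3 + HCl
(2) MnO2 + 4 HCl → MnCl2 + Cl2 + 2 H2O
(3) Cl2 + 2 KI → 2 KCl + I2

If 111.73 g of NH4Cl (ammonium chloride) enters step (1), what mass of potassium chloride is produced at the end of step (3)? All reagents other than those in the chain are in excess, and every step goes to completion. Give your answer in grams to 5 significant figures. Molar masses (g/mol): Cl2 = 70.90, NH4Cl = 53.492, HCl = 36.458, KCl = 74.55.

n(NH4Cl) = 111.73 / 53.492 = 2.08872 mol.
Reaction (1): NH4Cl→HCl ratio 1:1 ⇒ n(HCl) = 2.08872 mol.
Reaction (2): HCl→Cl2 ratio 4:1 ⇒ n(Cl2) = 0.522181 mol.
Reaction (3): Cl2→KCl ratio 1:2 ⇒ n(KCl) = 1.04436 mol.
Mass of KCl = 1.04436 × 74.55 = 77.8572 g.

77.857 g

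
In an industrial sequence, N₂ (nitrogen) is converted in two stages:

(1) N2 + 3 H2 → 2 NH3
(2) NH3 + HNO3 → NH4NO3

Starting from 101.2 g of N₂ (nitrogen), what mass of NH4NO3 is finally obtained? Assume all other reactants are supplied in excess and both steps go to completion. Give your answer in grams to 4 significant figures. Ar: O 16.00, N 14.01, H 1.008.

578.2 g

M(N2) = 2(14.01) = 28.02 g/mol.
M(NH4NO3) = 2(14.01) + 4(1.008) + 3(16.00) = 80.052 g/mol.
n(N2) = 101.20 / 28.02 = 3.6117 mol.
Step 1 gives a 1:2 ratio of N2 to NH3, so n(NH3) = 7.2234 mol.
In step 2 the NH3:NH4NO3 ratio is 1:1, so n(NH4NO3) = 7.2234 mol.
Mass of NH4NO3 = 7.2234 × 80.052 = 578.25 g.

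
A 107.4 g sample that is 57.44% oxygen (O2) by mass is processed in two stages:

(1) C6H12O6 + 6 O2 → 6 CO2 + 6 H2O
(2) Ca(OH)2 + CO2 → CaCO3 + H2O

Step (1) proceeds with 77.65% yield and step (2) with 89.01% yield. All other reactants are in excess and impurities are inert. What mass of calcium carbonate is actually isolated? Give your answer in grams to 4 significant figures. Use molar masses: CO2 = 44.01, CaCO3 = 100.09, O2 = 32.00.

133.4 g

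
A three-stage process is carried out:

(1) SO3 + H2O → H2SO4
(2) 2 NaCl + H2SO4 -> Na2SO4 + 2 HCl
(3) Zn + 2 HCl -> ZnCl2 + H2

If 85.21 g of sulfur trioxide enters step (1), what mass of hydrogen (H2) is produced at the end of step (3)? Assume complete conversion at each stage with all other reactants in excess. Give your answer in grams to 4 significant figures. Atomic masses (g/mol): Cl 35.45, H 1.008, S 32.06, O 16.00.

M(SO3) = 32.06 + 3(16.00) = 80.06 g/mol.
M(H2) = 2(1.008) = 2.016 g/mol.
n(SO3) = 85.21 / 80.06 = 1.0643 mol.
Reaction (1): SO3→H2SO4 ratio 1:1 ⇒ n(H2SO4) = 1.0643 mol.
Reaction (2): H2SO4→HCl ratio 1:2 ⇒ n(HCl) = 2.1287 mol.
Reaction (3): HCl→H2 ratio 2:1 ⇒ n(H2) = 1.0643 mol.
Mass of H2 = 1.0643 × 2.016 = 2.1457 g.

2.146 g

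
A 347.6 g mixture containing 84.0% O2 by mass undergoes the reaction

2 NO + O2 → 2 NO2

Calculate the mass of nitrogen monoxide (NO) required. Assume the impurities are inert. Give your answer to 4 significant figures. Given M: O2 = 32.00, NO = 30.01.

Mass of pure O2 = 347.6 g × 0.840 = 291.98 g.
n(O2) = 291.98 g / 32.00 g/mol = 9.1245 mol.
From the equation the O2:NO mole ratio is 1:2, so n(NO) = 9.1245 × 2/1 = 18.249 mol.
Mass of NO = 18.249 mol × 30.01 g/mol = 547.65 g.

547.7 g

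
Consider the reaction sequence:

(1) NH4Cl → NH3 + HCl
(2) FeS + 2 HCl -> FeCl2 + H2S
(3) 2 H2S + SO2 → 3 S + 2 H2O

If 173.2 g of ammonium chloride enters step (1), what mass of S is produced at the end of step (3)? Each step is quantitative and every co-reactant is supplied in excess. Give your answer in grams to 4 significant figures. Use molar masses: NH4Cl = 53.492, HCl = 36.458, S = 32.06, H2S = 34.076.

77.85 g

n(NH4Cl) = 173.2 / 53.492 = 3.2379 mol.
Reaction (1): NH4Cl→HCl ratio 1:1 ⇒ n(HCl) = 3.2379 mol.
Reaction (2): HCl→H2S ratio 2:1 ⇒ n(H2S) = 1.6189 mol.
Reaction (3): H2S→S ratio 2:3 ⇒ n(S) = 2.4284 mol.
Mass of S = 2.4284 × 32.06 = 77.855 g.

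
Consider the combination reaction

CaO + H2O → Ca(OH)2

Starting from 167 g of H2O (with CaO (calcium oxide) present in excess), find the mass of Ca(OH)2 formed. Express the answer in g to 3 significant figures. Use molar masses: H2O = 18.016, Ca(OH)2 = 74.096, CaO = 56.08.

687 g

n(H2O) = 167.0 g / 18.016 g/mol = 9.270 mol.
From the equation the H2O:Ca(OH)2 mole ratio is 1:1, so n(Ca(OH)2) = 9.270 × 1/1 = 9.270 mol.
Mass of Ca(OH)2 = 9.270 mol × 74.096 g/mol = 686.8 g.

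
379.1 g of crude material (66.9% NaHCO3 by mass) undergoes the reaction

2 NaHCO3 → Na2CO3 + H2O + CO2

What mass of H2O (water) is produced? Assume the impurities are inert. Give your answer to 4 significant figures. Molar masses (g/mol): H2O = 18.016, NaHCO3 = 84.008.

Mass of pure NaHCO3 = 379.1 g × 0.669 = 253.62 g.
n(NaHCO3) = 253.62 g / 84.008 g/mol = 3.0190 mol.
From the equation the NaHCO3:H2O mole ratio is 2:1, so n(H2O) = 3.0190 × 1/2 = 1.5095 mol.
Mass of H2O = 1.5095 mol × 18.016 g/mol = 27.195 g.

27.19 g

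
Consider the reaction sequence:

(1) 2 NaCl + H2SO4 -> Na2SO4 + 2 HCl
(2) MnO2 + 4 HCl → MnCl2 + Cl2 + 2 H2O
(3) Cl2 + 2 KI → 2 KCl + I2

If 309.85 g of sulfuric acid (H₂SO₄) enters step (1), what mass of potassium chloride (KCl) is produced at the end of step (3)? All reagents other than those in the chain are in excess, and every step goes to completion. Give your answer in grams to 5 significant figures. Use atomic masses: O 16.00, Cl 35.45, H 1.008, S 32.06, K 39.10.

235.52 g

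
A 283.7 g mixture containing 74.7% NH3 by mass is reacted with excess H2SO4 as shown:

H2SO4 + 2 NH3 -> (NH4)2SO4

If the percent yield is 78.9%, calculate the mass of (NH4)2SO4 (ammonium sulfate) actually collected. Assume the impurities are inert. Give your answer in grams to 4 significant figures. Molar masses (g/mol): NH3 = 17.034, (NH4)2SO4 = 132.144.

648.6 g

Pure NH3 available = 283.7 g × 0.747 = 211.92 g.
n(NH3) = 211.92 g / 17.034 g/mol = 12.441 mol.
From the equation the NH3:(NH4)2SO4 mole ratio is 2:1, so n((NH4)2SO4) = 12.441 × 1/2 = 6.2206 mol.
Mass of (NH4)2SO4 = 6.2206 mol × 132.144 g/mol = 822.02 g.
Actual mass collected = 822.02 g × 0.789 = 648.57 g.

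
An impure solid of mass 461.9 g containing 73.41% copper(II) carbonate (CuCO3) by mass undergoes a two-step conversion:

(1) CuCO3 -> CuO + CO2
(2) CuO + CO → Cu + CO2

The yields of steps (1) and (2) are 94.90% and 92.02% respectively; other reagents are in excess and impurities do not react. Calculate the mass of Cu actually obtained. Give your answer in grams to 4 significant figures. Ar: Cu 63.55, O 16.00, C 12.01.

152.3 g

Pure CuCO3 = 461.9 × 0.7341 = 339.08 g.
M(CuCO3) = 63.55 + 12.01 + 3(16.00) = 123.56 g/mol.
M(Cu) = 63.55 g/mol.
n(CuCO3) = 339.08 / 123.56 = 2.7443 mol.
Step 1 (CuCO3:CuO = 1:1): theoretical n(CuO) = 2.7443 mol; at 94.90% yield, n(CuO) = 2.6043 mol.
Step 2 (CuO:Cu = 1:1): theoretical n(Cu) = 2.6043 mol, so theoretical mass = 2.6043 × 63.55 = 165.50 g.
At 92.02% yield, actual mass of Cu = 165.50 × 0.9202 = 152.30 g.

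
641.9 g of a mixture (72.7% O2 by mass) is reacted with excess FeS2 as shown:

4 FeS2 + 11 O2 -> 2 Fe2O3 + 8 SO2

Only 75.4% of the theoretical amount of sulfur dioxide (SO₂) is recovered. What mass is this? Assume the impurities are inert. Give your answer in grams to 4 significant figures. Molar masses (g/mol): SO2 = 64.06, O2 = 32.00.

Pure O2 available = 641.9 g × 0.727 = 466.66 g.
n(O2) = 466.66 g / 32.00 g/mol = 14.583 mol.
From the equation the O2:SO2 mole ratio is 11:8, so n(SO2) = 14.583 × 8/11 = 10.606 mol.
Mass of SO2 = 10.606 mol × 64.06 g/mol = 679.42 g.
Actual mass collected = 679.42 g × 0.754 = 512.28 g.

512.3 g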